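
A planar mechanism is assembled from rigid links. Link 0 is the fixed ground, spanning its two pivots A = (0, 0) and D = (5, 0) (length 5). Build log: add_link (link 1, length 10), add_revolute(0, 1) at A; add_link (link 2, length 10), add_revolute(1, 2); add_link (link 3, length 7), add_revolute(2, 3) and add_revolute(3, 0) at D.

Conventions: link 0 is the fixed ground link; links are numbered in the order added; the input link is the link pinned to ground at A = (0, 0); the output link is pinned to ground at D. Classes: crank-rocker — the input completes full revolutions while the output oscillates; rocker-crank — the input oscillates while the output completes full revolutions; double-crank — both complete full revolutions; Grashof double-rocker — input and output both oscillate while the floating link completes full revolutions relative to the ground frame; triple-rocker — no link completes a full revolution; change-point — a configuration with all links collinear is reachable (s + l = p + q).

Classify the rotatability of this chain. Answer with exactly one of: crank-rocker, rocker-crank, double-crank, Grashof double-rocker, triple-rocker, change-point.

lengths: ground=5, input=10, coupler=10, output=7
sorted: s=5 (shortest), l=10 (longest), p+q=17
s + l = 15 vs p + q = 17
s + l < p + q (Grashof) with shortest = ground link → double-crank

double-crank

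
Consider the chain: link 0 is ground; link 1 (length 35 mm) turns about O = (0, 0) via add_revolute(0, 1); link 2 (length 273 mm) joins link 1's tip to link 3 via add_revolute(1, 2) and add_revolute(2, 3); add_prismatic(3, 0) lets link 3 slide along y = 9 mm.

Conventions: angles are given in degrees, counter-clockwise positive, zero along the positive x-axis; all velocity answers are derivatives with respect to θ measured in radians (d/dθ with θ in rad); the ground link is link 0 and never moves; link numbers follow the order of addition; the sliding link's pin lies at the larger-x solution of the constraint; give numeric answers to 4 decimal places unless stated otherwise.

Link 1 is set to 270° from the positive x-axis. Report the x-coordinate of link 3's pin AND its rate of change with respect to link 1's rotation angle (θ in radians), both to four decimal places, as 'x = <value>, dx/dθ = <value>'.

geometry: r = 35 mm, L = 273 mm, e = 9 mm
crank pin P = (r cos θ, r sin θ) = (-0.000000, -35.000000)
h = r sin θ − e = -35.000000 − 9 = -44.000000
x = r cos θ + √(L² − h²) = -0.000000 + 269.430882 = 269.430882
dx/dθ = −r sin θ − h·r cos θ/√(L² − h²) (θ in radians; h = -44.000000) = 35.000000

x = 269.4309, dx/dθ = 35.0000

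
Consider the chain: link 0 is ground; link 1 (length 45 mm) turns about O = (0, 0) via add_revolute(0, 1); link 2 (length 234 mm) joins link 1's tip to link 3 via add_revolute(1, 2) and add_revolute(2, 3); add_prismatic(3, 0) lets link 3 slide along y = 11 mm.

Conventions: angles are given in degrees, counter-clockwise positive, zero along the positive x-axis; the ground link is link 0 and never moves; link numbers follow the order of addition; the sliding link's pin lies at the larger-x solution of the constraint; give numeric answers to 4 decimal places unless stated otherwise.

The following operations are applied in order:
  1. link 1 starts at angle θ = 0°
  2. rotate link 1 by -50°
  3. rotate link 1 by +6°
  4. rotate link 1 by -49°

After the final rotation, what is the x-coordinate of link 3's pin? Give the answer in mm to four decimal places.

geometry: r = 45 mm, L = 234 mm, e = 11 mm; θ starts at 0°
rotate link 1 by -50°: θ ← 0° -50° = -50°
rotate link 1 by +6°: θ ← -50° +6° = -44°
rotate link 1 by -49°: θ ← -44° -49° = -93°
crank pin P = (r cos θ, r sin θ) = (-2.355118, -44.938329)
h = r sin θ − e = -44.938329 − 11 = -55.938329
x = r cos θ + √(L² − h²) = -2.355118 + 227.215544 = 224.860426

224.8604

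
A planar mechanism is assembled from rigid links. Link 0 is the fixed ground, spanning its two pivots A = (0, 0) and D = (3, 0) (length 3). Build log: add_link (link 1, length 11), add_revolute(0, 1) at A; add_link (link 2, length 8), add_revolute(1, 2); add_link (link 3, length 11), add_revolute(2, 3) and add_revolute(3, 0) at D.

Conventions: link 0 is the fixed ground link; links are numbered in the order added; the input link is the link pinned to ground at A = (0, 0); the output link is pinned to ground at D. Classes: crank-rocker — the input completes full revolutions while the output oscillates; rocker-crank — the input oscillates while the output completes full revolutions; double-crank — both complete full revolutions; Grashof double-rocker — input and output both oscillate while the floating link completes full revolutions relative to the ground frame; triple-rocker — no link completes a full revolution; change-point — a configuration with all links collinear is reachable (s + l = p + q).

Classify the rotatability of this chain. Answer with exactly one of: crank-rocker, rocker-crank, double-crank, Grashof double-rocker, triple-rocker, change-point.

lengths: ground=3, input=11, coupler=8, output=11
sorted: s=3 (shortest), l=11 (longest), p+q=19
s + l = 14 vs p + q = 19
s + l < p + q (Grashof) with shortest = ground link → double-crank

double-crank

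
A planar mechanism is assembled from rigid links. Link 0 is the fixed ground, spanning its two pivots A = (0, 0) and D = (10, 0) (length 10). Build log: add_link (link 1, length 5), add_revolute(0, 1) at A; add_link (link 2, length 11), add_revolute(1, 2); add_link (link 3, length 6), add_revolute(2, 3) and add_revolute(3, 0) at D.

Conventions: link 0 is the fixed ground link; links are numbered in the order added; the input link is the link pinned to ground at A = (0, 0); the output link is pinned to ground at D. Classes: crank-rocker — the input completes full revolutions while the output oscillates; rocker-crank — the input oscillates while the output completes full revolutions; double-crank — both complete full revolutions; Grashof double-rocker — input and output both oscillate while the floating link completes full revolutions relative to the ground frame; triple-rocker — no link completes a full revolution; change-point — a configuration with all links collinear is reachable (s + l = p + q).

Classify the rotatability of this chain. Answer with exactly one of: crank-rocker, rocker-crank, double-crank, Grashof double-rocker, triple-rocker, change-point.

lengths: ground=10, input=5, coupler=11, output=6
sorted: s=5 (shortest), l=11 (longest), p+q=16
s + l = 16 vs p + q = 16
s + l = p + q → change-point (collinear configuration reachable)

change-point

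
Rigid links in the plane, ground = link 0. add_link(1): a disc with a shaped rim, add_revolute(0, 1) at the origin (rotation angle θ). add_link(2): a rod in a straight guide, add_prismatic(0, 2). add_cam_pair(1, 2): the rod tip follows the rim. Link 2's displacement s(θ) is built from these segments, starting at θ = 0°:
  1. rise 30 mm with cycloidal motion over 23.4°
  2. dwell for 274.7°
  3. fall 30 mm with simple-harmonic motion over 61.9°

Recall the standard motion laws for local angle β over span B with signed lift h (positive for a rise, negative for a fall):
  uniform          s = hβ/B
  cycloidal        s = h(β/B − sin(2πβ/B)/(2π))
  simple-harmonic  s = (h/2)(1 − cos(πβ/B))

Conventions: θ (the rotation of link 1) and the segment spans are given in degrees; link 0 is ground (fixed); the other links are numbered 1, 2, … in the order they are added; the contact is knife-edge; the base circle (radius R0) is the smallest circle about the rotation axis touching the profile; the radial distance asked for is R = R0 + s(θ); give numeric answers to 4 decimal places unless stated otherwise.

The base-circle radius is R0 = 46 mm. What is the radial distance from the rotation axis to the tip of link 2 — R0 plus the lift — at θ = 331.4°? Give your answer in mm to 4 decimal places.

segment 1 (0° to 23.4°, cycloidal, h = 30) is passed completely: s = 0.0000 + (30) = 30.0000
segment 2 (23.4° to 298.1°, dwell): s unchanged at 30.0000
θ = 331.4° falls in segment 3 (298.1° to 360°, simple-harmonic, h = -30): β = 331.4 − 298.1 = 33.3°, B = 61.9°; Δs = -30/2·(1 − cos(π·0.5380)) = -16.7848; s = 30.0000 − 16.7848 = 13.2152
R = R0 + s = 46 + 13.2152 = 59.2152

59.2152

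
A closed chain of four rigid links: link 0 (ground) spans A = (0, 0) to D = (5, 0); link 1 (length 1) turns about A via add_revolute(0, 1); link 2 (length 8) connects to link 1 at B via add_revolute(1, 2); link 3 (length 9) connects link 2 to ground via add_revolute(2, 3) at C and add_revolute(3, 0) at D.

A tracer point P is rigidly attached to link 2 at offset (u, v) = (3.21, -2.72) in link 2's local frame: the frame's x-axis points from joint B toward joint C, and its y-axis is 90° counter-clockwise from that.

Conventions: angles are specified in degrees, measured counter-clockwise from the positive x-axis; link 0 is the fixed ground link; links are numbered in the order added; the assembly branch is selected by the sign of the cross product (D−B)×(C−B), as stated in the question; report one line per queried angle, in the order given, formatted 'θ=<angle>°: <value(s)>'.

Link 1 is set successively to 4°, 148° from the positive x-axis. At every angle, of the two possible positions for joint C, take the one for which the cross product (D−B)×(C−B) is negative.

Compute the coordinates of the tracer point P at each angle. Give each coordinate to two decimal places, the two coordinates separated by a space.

A=(0,0), D=(5.00,0)
θ=4°: B = A + 1.00·(cos4°, sin4°) = (0.9976, 0.0698)
θ=4°: |BD| = 4.0030
θ=4°: circle(B,8.00) ∩ circle(D,9.00): a=-0.1219, h=7.9991
θ=4°:   candidates: C₊=(1.0151,8.0697) cross=32.021; C₋=(0.7363,-7.9260) cross=-32.021
θ=4°:   branch - wants cross < 0 → take C=(0.7363,-7.9260) (cross=-32.021)
θ=4°: ex = (C−B)/|BC| = (-0.0327,-0.9995); ey = (0.9995,-0.0327)
θ=4°: P = B + 3.21·ex + -2.72·ey = (-1.8258,-3.0497)
θ=148°: B = A + 1.00·(cos148°, sin148°) = (-0.8480, 0.5299)
θ=148°: |BD| = 5.8720
θ=148°: circle(B,8.00) ∩ circle(D,9.00): a=1.4885, h=7.8603
θ=148°:   candidates: C₊=(1.3437,8.2238) cross=46.156; C₋=(-0.0750,-7.4326) cross=-46.156
θ=148°:   branch - wants cross < 0 → take C=(-0.0750,-7.4326) (cross=-46.156)
θ=148°: ex = (C−B)/|BC| = (0.0966,-0.9953); ey = (0.9953,0.0966)
θ=148°: P = B + 3.21·ex + -2.72·ey = (-3.2451,-2.9279)

θ=4°: -1.83 -3.05
θ=148°: -3.25 -2.93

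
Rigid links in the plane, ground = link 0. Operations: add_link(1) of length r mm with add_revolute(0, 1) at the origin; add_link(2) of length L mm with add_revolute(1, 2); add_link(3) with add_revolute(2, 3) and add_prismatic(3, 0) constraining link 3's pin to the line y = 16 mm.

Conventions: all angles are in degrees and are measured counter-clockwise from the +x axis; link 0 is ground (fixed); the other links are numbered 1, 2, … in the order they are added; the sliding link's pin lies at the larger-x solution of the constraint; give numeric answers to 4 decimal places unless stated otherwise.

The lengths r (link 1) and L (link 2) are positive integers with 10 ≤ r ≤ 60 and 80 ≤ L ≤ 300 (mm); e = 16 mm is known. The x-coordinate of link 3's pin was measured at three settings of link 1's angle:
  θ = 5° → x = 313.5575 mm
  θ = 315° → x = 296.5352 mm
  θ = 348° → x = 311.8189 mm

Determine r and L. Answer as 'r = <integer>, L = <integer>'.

constraint per measurement: (x − r cos θ)² + (r sin θ − e)² = L²
subtracting the θ₁ and θ₂ equations cancels the r² and L² terms:
r = (x₁² − x₂²) / (2[(x₁cos θ₁ + e sin θ₁) − (x₂cos θ₂ + e sin θ₂)]) = 45.0002 → r = 45
L² = (x₁ − r cos θ₁)² + (r sin θ₁ − e)² = 72361.0128 → L = 269.0000 → L = 269
check at θ₃=348°: x = 311.8189 (printed 311.8189) ✓

r = 45, L = 269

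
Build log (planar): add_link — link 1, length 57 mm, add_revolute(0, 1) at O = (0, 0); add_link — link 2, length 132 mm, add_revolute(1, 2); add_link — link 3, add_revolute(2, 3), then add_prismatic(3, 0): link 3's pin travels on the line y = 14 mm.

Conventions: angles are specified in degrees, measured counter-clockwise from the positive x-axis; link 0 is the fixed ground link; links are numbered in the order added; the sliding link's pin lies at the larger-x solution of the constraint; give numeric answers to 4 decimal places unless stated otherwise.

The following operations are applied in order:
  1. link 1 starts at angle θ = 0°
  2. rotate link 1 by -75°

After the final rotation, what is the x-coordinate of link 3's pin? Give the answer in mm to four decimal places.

geometry: r = 57 mm, L = 132 mm, e = 14 mm; θ starts at 0°
rotate link 1 by -75°: θ ← 0° -75° = -75°
crank pin P = (r cos θ, r sin θ) = (14.752686, -55.057772)
h = r sin θ − e = -55.057772 − 14 = -69.057772
x = r cos θ + √(L² − h²) = 14.752686 + 112.494551 = 127.247237

127.2472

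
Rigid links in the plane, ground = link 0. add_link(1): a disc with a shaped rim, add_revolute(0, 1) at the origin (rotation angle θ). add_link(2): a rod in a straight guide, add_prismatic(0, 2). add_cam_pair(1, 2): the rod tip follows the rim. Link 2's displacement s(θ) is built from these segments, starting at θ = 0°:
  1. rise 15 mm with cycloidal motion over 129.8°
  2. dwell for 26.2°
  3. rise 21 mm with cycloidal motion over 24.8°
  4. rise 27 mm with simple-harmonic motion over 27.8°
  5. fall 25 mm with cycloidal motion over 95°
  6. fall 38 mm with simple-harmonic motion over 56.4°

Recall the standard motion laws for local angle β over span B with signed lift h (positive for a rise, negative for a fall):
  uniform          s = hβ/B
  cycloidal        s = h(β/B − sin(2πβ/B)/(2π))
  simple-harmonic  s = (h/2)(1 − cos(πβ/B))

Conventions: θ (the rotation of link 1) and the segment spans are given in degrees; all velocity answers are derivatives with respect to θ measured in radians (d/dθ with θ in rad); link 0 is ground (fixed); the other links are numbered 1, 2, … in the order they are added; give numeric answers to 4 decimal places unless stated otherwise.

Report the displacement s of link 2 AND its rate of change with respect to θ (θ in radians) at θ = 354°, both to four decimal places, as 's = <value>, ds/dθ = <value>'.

segment 1 (0° to 129.8°, cycloidal, h = 15) is passed completely: s = 0.0000 + (15) = 15.0000
segment 2 (129.8° to 156°, dwell): s unchanged at 15.0000
segment 3 (156° to 180.8°, cycloidal, h = 21) is passed completely: s = 15.0000 + (21) = 36.0000
segment 4 (180.8° to 208.6°, simple-harmonic, h = 27) is passed completely: s = 36.0000 + (27) = 63.0000
segment 5 (208.6° to 303.6°, cycloidal, h = -25) is passed completely: s = 63.0000 + (-25) = 38.0000
θ = 354° falls in segment 6 (303.6° to 360°, simple-harmonic, h = -38): β = 354 − 303.6 = 50.4°, B = 56.4°; Δs = -38/2·(1 − cos(π·0.8936)) = -36.9487; s = 38.0000 − 36.9487 = 1.0513
velocity in seg [303.6°–360°] (simple-harmonic), θ in radians: β = 50.4° = 0.8796 rad, B = 56.4° = 0.9844 rad; ds/dθ = (πh/(2B)) sin(πβ/B) = (π·(-38)/(2·0.9844)) sin(π·0.8936) = -19.890869 mm/rad

s = 1.0513, ds/dθ = -19.8909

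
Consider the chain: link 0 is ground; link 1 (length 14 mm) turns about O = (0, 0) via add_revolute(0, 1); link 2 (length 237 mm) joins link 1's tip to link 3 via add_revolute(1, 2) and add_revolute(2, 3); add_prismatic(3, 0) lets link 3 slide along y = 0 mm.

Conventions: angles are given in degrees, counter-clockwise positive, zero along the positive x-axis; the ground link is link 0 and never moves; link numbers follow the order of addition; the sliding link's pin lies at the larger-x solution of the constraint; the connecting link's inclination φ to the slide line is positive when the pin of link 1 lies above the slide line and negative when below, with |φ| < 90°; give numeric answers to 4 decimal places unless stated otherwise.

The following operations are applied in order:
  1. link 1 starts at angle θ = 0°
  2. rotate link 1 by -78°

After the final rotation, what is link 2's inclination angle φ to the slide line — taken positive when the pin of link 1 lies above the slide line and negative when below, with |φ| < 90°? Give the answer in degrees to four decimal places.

geometry: r = 14 mm, L = 237 mm, e = 0 mm; θ starts at 0°
rotate link 1 by -78°: θ ← 0° -78° = -78°
h = r sin θ − e = -13.694066 − 0 = -13.694066
sin φ = h / L = -13.694066 / 237 = -0.05778087
φ = arcsin(-0.05778087) = -3.312445°

-3.3124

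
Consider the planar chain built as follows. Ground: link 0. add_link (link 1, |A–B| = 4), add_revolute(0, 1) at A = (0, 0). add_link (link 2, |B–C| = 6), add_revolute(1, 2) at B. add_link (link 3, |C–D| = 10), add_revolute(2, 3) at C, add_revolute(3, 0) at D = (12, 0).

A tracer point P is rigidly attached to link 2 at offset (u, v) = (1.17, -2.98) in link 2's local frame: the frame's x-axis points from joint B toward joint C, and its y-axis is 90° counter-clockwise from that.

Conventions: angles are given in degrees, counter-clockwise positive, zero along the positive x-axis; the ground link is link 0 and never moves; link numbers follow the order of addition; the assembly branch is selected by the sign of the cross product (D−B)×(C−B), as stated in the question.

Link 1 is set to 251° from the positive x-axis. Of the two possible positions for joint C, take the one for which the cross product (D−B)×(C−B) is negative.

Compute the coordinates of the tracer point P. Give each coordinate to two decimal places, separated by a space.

A=(0,0), D=(12.00,0)
B = A + 4.00·(cos251°, sin251°) = (-1.3023, -3.7821)
|BD| = 13.8295
circle(B,6.00) ∩ circle(D,10.00): a=4.6008, h=3.8513
  candidates: C₊=(2.0699,1.1806) cross=53.261; C₋=(4.1764,-6.2283) cross=-53.261
  branch - wants cross < 0 → take C=(4.1764,-6.2283) (cross=-53.261)
ex = (C−B)/|BC| = (0.9131,-0.4077); ey = (0.4077,0.9131)
P = B + 1.17·ex + -2.98·ey = (-1.4489,-6.9802)

-1.45 -6.98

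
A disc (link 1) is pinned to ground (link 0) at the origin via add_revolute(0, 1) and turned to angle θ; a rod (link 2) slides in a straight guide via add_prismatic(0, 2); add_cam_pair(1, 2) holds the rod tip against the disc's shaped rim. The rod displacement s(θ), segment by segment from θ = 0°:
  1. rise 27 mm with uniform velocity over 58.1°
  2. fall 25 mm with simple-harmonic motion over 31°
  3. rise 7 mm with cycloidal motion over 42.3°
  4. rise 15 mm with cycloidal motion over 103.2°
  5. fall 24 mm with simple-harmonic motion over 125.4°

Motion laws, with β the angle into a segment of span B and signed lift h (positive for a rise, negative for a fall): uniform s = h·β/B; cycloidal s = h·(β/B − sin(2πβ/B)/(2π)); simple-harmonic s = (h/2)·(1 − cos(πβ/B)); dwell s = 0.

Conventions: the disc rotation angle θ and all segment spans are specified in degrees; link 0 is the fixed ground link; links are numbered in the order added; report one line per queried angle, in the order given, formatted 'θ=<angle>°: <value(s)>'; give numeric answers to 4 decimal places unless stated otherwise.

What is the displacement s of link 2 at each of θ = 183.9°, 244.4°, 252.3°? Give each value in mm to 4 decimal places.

segment 1 (0° to 58.1°, uniform, h = 27) is passed completely: s = 0.0000 + (27) = 27.0000
segment 2 (58.1° to 89.1°, simple-harmonic, h = -25) is passed completely: s = 27.0000 + (-25) = 2.0000
segment 3 (89.1° to 131.4°, cycloidal, h = 7) is passed completely: s = 2.0000 + (7) = 9.0000
θ = 183.9° falls in segment 4 (131.4° to 234.6°, cycloidal, h = 15): β = 183.9 − 131.4 = 52.5°, B = 103.2°; Δs = 15·(0.5087 − sin(2π·0.5087)/(2π)) = 7.7616; s = 9.0000 + 7.7616 = 16.7616
segment 4 (131.4° to 234.6°, cycloidal, h = 15) is passed completely: s = 9.0000 + (15) = 24.0000
θ = 244.4° falls in segment 5 (234.6° to 360°, simple-harmonic, h = -24): β = 244.4 − 234.6 = 9.8°, B = 125.4°; Δs = -24/2·(1 − cos(π·0.0781)) = -0.3599; s = 24.0000 − 0.3599 = 23.6401
θ = 252.3° falls in segment 5 (234.6° to 360°, simple-harmonic, h = -24): β = 252.3 − 234.6 = 17.7°, B = 125.4°; Δs = -24/2·(1 − cos(π·0.1411)) = -1.1606; s = 24.0000 − 1.1606 = 22.8394

θ=183.9°: 16.7616
θ=244.4°: 23.6401
θ=252.3°: 22.8394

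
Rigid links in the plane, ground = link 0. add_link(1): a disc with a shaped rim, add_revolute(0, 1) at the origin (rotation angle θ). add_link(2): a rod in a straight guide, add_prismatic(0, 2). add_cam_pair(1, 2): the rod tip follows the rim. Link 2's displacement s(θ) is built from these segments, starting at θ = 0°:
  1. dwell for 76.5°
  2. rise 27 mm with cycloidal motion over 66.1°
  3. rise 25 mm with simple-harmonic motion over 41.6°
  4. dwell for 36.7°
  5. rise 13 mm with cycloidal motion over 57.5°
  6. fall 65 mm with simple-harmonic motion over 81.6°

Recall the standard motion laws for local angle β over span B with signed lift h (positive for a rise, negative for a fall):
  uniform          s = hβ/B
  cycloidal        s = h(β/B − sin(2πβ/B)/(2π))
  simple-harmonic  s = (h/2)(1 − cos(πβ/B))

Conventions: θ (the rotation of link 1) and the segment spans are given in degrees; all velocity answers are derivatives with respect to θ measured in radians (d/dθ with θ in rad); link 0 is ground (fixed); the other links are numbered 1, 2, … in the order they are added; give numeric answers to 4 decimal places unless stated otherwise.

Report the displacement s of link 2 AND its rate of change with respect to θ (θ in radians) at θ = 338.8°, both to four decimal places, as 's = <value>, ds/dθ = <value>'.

segment 1 (0° to 76.5°, dwell): s unchanged at 0.0000
segment 2 (76.5° to 142.6°, cycloidal, h = 27) is passed completely: s = 0.0000 + (27) = 27.0000
segment 3 (142.6° to 184.2°, simple-harmonic, h = 25) is passed completely: s = 27.0000 + (25) = 52.0000
segment 4 (184.2° to 220.9°, dwell): s unchanged at 52.0000
segment 5 (220.9° to 278.4°, cycloidal, h = 13) is passed completely: s = 52.0000 + (13) = 65.0000
θ = 338.8° falls in segment 6 (278.4° to 360°, simple-harmonic, h = -65): β = 338.8 − 278.4 = 60.4°, B = 81.6°; Δs = -65/2·(1 − cos(π·0.7402)) = -54.7624; s = 65.0000 − 54.7624 = 10.2376
velocity in seg [278.4°–360°] (simple-harmonic), θ in radians: β = 60.4° = 1.0542 rad, B = 81.6° = 1.4242 rad; ds/dθ = (πh/(2B)) sin(πβ/B) = (π·(-65)/(2·1.4242)) sin(π·0.7402) = -52.230378 mm/rad

s = 10.2376, ds/dθ = -52.2304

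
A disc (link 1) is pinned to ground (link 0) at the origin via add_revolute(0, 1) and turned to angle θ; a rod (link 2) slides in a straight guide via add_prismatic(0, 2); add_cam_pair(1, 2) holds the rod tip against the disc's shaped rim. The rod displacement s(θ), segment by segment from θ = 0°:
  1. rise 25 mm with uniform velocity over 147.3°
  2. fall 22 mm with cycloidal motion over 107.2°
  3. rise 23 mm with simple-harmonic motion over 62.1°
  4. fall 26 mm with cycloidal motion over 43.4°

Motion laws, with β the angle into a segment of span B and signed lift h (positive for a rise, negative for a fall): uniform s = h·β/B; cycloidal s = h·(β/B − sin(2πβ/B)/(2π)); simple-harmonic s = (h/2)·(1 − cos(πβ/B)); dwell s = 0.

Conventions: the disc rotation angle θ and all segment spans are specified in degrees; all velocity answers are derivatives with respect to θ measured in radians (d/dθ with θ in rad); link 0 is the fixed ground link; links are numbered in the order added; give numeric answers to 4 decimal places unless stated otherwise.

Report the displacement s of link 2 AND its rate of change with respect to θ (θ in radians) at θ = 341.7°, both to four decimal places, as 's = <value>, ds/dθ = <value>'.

segment 1 (0° to 147.3°, uniform, h = 25) is passed completely: s = 0.0000 + (25) = 25.0000
segment 2 (147.3° to 254.5°, cycloidal, h = -22) is passed completely: s = 25.0000 + (-22) = 3.0000
segment 3 (254.5° to 316.6°, simple-harmonic, h = 23) is passed completely: s = 3.0000 + (23) = 26.0000
θ = 341.7° falls in segment 4 (316.6° to 360°, cycloidal, h = -26): β = 341.7 − 316.6 = 25.1°, B = 43.4°; Δs = -26·(0.5783 − sin(2π·0.5783)/(2π)) = -16.9925; s = 26.0000 − 16.9925 = 9.0075
velocity in seg [316.6°–360°] (cycloidal), θ in radians: β = 25.1° = 0.4381 rad, B = 43.4° = 0.7575 rad; ds/dθ = (h/B)(1 − cos(2πβ/B)) = ((-26)/0.7575)(1 − cos(2π·0.5783)) = -64.574320 mm/rad

s = 9.0075, ds/dθ = -64.5743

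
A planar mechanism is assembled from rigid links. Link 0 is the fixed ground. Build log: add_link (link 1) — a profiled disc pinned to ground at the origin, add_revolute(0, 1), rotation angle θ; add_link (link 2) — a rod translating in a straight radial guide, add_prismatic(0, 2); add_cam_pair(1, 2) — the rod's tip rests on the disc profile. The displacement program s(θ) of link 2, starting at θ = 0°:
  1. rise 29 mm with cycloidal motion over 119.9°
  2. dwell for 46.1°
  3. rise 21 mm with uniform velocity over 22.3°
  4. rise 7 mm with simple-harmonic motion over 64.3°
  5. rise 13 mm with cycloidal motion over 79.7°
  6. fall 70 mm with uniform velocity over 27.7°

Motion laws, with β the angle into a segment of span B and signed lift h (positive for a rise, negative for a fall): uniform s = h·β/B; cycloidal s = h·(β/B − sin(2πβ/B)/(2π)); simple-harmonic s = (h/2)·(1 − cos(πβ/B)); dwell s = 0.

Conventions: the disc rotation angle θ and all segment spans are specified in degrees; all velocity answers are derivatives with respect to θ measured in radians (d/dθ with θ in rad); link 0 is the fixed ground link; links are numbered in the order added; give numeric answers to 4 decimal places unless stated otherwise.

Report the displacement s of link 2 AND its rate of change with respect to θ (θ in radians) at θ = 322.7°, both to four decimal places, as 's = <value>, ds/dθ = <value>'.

seg 1 [0°–119.9°] cycloidal, h=29: full span → s += 29 → s = 29.0000
seg 2 [119.9°–166°] dwell: s stays 29.0000
seg 3 [166°–188.3°] uniform, h=21: full span → s += 21 → s = 50.0000
seg 4 [188.3°–252.6°] simple-harmonic, h=7: full span → s += 7 → s = 57.0000
seg 5 [252.6°–332.3°] cycloidal, h=13: θ=322.7° here. β=70.1, B=79.7. 13·(0.8795 − sin(2π·0.8795)/(2π)) = 12.8547 → s = 69.8547
velocity in seg [252.6°–332.3°] (cycloidal), θ in radians: β = 70.1° = 1.2235 rad, B = 79.7° = 1.3910 rad; ds/dθ = (h/B)(1 − cos(2πβ/B)) = (13/1.3910)(1 − cos(2π·0.8795)) = 2.551138 mm/rad

s = 69.8547, ds/dθ = 2.5511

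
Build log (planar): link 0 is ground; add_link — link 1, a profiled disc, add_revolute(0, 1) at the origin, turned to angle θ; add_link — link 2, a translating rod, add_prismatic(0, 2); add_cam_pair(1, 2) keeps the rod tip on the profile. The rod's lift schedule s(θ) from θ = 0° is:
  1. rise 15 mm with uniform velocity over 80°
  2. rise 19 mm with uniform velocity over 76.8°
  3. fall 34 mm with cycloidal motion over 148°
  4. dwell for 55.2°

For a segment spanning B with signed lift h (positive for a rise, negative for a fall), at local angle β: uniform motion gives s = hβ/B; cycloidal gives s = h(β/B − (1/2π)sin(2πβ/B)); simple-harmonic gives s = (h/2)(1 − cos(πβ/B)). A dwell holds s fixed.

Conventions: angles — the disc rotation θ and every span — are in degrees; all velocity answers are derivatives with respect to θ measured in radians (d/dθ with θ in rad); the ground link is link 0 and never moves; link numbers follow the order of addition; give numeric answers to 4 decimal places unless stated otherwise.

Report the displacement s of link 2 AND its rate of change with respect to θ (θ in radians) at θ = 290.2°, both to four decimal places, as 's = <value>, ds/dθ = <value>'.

seg 1 [0°–80°] uniform, h=15: full span → s += 15 → s = 15.0000
seg 2 [80°–156.8°] uniform, h=19: full span → s += 19 → s = 34.0000
seg 3 [156.8°–304.8°] cycloidal, h=-34: θ=290.2° here. β=133.4, B=148. -34·(0.9014 − sin(2π·0.9014)/(2π)) = -33.7893 → s = 0.2107
velocity in seg [156.8°–304.8°] (cycloidal), θ in radians: β = 133.4° = 2.3283 rad, B = 148° = 2.5831 rad; ds/dθ = (h/B)(1 − cos(2πβ/B)) = ((-34)/2.5831)(1 − cos(2π·0.9014)) = -2.448516 mm/rad

s = 0.2107, ds/dθ = -2.4485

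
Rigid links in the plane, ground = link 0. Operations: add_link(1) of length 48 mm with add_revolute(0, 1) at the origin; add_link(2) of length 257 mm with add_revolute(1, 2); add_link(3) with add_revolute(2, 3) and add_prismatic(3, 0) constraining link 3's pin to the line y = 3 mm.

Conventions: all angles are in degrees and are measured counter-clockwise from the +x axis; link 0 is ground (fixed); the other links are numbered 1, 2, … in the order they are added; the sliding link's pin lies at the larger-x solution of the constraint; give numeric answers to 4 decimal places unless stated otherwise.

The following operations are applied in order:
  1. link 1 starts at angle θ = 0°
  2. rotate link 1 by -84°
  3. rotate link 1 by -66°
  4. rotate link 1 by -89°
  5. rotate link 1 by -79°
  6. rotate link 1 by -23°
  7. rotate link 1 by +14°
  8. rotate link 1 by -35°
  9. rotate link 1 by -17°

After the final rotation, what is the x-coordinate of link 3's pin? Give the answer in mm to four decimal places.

geometry: r = 48 mm, L = 257 mm, e = 3 mm; θ starts at 0°
rotate link 1 by -84°: θ ← 0° -84° = -84°
rotate link 1 by -66°: θ ← -84° -66° = -150°
rotate link 1 by -89°: θ ← -150° -89° = -239°
rotate link 1 by -79°: θ ← -239° -79° = -318°
rotate link 1 by -23°: θ ← -318° -23° = -341°
rotate link 1 by +14°: θ ← -341° +14° = -327°
rotate link 1 by -35°: θ ← -327° -35° = -362°
rotate link 1 by -17°: θ ← -362° -17° = -379°
crank pin P = (r cos θ, r sin θ) = (45.384892, -15.627271)
h = r sin θ − e = -15.627271 − 3 = -18.627271
x = r cos θ + √(L² − h²) = 45.384892 + 256.324062 = 301.708954

301.7090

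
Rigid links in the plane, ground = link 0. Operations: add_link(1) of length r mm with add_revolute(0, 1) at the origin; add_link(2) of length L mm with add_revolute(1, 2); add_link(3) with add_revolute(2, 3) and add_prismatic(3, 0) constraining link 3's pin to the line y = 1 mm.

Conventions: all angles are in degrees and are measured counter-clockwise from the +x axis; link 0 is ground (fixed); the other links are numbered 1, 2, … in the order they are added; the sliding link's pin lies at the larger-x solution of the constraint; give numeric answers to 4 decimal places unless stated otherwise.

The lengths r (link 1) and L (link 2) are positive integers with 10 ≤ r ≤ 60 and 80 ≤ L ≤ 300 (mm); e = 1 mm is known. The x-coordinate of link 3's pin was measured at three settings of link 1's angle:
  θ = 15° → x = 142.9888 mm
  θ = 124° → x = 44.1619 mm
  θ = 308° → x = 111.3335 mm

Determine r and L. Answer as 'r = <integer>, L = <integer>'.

constraint per measurement: (x − r cos θ)² + (r sin θ − e)² = L²
subtracting the θ₁ and θ₂ equations cancels the r² and L² terms:
r = (x₁² − x₂²) / (2[(x₁cos θ₁ + e sin θ₁) − (x₂cos θ₂ + e sin θ₂)]) = 57.0000 → r = 57
L² = (x₁ − r cos θ₁)² + (r sin θ₁ − e)² = 7921.0020 → L = 89.0000 → L = 89
check at θ₃=308°: x = 111.3335 (printed 111.3335) ✓

r = 57, L = 89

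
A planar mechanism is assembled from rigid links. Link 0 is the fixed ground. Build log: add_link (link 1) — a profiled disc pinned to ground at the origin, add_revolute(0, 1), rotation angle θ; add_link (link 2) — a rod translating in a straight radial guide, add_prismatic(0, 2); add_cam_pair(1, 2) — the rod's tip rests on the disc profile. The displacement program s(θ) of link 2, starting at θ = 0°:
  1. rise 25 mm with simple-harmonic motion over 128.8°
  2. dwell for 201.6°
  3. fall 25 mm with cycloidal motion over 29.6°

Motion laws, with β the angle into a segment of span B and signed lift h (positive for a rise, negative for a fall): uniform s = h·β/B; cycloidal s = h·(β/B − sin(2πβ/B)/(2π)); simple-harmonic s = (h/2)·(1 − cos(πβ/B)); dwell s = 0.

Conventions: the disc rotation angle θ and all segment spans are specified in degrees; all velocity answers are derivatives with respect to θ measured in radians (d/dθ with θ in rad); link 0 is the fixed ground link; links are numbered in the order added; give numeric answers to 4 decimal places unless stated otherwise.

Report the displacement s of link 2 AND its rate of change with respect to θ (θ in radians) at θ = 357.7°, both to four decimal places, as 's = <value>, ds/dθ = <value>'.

seg 1 [0°–128.8°] simple-harmonic, h=25: full span → s += 25 → s = 25.0000
seg 2 [128.8°–330.4°] dwell: s stays 25.0000
seg 3 [330.4°–360°] cycloidal, h=-25: θ=357.7° here. β=27.3, B=29.6. -25·(0.9223 − sin(2π·0.9223)/(2π)) = -24.9237 → s = 0.0763
velocity in seg [330.4°–360°] (cycloidal), θ in radians: β = 27.3° = 0.4765 rad, B = 29.6° = 0.5166 rad; ds/dθ = (h/B)(1 − cos(2πβ/B)) = ((-25)/0.5166)(1 − cos(2π·0.9223)) = -5.653654 mm/rad

s = 0.0763, ds/dθ = -5.6537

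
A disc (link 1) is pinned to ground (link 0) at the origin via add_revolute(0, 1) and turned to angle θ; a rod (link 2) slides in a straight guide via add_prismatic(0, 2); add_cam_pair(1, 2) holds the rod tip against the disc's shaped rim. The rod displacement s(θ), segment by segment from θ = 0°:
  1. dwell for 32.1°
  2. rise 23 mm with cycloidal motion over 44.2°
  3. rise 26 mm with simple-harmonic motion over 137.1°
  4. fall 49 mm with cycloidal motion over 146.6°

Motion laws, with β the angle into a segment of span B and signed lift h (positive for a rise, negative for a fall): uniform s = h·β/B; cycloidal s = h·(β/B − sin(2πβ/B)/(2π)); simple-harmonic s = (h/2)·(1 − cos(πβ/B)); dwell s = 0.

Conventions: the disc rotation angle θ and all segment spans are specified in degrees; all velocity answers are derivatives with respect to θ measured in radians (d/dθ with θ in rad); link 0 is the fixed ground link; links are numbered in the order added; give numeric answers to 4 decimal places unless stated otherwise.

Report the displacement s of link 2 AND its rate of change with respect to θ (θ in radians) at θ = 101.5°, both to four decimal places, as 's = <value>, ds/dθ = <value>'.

segment 1 (0° to 32.1°, dwell): s unchanged at 0.0000
segment 2 (32.1° to 76.3°, cycloidal, h = 23) is passed completely: s = 0.0000 + (23) = 23.0000
θ = 101.5° falls in segment 3 (76.3° to 213.4°, simple-harmonic, h = 26): β = 101.5 − 76.3 = 25.2°, B = 137.1°; Δs = 26/2·(1 − cos(π·0.1838)) = 2.1078; s = 23.0000 + 2.1078 = 25.1078
velocity in seg [76.3°–213.4°] (simple-harmonic), θ in radians: β = 25.2° = 0.4398 rad, B = 137.1° = 2.3928 rad; ds/dθ = (πh/(2B)) sin(πβ/B) = (π·26/(2·2.3928)) sin(π·0.1838) = 9.317119 mm/rad

s = 25.1078, ds/dθ = 9.3171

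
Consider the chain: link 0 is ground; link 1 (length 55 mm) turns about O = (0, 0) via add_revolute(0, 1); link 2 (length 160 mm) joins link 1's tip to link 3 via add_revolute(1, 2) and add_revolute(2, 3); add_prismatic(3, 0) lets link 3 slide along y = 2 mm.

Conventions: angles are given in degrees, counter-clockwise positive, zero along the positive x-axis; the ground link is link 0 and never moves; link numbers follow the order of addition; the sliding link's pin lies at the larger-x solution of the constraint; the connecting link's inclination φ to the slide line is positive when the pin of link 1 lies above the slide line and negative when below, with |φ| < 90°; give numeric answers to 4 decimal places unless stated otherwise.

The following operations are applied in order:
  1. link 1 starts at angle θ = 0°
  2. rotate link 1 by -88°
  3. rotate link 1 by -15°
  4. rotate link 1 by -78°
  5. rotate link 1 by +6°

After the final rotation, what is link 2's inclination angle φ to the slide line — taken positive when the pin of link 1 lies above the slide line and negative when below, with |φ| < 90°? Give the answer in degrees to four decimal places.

geometry: r = 55 mm, L = 160 mm, e = 2 mm; θ starts at 0°
rotate link 1 by -88°: θ ← 0° -88° = -88°
rotate link 1 by -15°: θ ← -88° -15° = -103°
rotate link 1 by -78°: θ ← -103° -78° = -181°
rotate link 1 by +6°: θ ← -181° +6° = -175°
h = r sin θ − e = -4.793566 − 2 = -6.793566
sin φ = h / L = -6.793566 / 160 = -0.04245979
φ = arcsin(-0.04245979) = -2.433498°

-2.4335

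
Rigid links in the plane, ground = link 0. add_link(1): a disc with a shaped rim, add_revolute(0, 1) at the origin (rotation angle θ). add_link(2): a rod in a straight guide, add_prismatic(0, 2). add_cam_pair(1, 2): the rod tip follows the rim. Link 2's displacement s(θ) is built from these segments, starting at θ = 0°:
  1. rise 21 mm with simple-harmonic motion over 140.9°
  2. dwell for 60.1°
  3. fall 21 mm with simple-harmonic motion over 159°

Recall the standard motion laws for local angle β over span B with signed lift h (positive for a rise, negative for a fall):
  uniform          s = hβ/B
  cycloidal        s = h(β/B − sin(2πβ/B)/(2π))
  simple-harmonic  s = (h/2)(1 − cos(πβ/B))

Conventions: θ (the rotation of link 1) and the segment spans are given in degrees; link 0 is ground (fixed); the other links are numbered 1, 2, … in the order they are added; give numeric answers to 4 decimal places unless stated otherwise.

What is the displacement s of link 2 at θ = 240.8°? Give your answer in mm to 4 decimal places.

segment 1 (0° to 140.9°, simple-harmonic, h = 21) is passed completely: s = 0.0000 + (21) = 21.0000
segment 2 (140.9° to 201°, dwell): s unchanged at 21.0000
θ = 240.8° falls in segment 3 (201° to 360°, simple-harmonic, h = -21): β = 240.8 − 201 = 39.8°, B = 159°; Δs = -21/2·(1 − cos(π·0.2503)) = -3.0827; s = 21.0000 − 3.0827 = 17.9173

17.9173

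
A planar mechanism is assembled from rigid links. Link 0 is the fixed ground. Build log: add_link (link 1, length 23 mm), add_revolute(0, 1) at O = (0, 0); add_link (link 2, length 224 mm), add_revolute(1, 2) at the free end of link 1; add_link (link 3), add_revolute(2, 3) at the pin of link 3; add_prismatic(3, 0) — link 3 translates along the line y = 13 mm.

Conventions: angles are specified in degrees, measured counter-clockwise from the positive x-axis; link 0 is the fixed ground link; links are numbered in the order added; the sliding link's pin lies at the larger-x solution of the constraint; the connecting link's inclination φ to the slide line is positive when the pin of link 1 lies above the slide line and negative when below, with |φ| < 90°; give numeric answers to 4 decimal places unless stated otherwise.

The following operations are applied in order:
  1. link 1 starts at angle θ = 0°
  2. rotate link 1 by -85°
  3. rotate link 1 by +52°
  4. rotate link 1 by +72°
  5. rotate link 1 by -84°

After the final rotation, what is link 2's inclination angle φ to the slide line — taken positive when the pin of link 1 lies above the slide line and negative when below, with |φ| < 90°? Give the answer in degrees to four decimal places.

geometry: r = 23 mm, L = 224 mm, e = 13 mm; θ starts at 0°
rotate link 1 by -85°: θ ← 0° -85° = -85°
rotate link 1 by +52°: θ ← -85° +52° = -33°
rotate link 1 by +72°: θ ← -33° +72° = 39°
rotate link 1 by -84°: θ ← 39° -84° = -45°
h = r sin θ − e = -16.263456 − 13 = -29.263456
sin φ = h / L = -29.263456 / 224 = -0.13064043
φ = arcsin(-0.13064043) = -7.506602°

-7.5066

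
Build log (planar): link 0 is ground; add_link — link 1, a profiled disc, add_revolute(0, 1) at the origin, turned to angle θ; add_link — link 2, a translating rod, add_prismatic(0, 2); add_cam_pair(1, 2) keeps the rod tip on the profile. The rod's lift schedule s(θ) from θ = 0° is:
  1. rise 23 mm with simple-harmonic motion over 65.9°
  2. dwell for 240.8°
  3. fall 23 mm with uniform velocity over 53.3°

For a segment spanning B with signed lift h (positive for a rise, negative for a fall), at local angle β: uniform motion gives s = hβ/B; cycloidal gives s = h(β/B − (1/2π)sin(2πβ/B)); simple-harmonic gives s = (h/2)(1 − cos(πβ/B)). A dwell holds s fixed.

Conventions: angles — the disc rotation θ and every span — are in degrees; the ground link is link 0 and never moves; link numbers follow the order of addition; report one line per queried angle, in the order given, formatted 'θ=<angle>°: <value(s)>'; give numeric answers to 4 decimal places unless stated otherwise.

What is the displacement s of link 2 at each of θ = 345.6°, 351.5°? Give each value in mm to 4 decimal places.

seg 1 [0°–65.9°] simple-harmonic, h=23: full span → s += 23 → s = 23.0000
seg 2 [65.9°–306.7°] dwell: s stays 23.0000
seg 3 [306.7°–360°] uniform, h=-23: θ=345.6° here. β=38.9, B=53.3. -23·38.9/53.3 = -16.7861 → s = 6.2139
seg 3 [306.7°–360°] uniform, h=-23: θ=351.5° here. β=44.8, B=53.3. -23·44.8/53.3 = -19.3321 → s = 3.6679

θ=345.6°: 6.2139
θ=351.5°: 3.6679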